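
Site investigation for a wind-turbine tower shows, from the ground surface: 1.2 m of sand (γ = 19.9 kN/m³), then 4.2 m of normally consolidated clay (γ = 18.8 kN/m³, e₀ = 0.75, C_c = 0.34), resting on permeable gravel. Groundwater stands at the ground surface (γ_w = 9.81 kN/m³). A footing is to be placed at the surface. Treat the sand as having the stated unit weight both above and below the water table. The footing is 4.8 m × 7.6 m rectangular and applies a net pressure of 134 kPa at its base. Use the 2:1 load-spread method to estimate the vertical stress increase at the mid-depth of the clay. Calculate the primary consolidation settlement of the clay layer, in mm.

S_c ≈ 363 mm

Mid-depth of clay below the ground surface: z = 1.2 + 4.2/2 = 3.3 m.
Total vertical stress at mid-clay: σ_v = 19.9×1.2 + 18.8×2.1 = 63.36 kPa.
Pore pressure: u = 9.81×(3.3 − 0) = 32.373 kPa.
Initial effective stress: σ'_0 = σ_v − u = 63.36 − 32.373 = 30.987 kPa.
Stress increase at mid-clay by the 2:1 spreading method:
Δσ = qBL/((B+z)(L+z)) = 134×4.8×7.6/((4.8+3.3)(7.6+3.3)) = 55.367 kPa
Final effective stress: σ'_f = σ'_0 + Δσ = 30.987 + 55.367 = 86.354 kPa.
Normally consolidated clay, so the full stress increment lies on the virgin compression line:
S_c = C_c·H/(1+e₀)·log₁₀(σ'_f/σ'_0) = 0.34×4.2/(1+0.75)×log₁₀(86.354/30.987)
    = 0.816 × 0.4451 = 0.3632 m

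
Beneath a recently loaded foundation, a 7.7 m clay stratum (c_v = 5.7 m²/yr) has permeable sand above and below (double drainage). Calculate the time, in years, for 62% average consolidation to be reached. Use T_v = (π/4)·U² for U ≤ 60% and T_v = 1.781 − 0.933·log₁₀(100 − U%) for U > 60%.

Drainage path length: H_d = H/2 = 3.85 m (double drainage).
U > 60%: T_v = 1.781 − 0.933·log₁₀(100 − 62) = 0.30706.
t = T_v·H_d²/c_v = 0.30706×3.85²/5.7 = 0.7985 years.

t ≈ 0.798 years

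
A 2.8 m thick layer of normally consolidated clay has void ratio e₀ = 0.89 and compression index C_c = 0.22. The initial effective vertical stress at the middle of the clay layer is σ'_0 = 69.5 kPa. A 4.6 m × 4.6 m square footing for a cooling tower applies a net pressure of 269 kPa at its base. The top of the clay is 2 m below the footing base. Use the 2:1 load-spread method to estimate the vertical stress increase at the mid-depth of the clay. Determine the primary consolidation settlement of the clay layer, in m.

Mid-depth of clay below the footing base: z = 2 + 2.8/2 = 3.4 m.
Stress increase at mid-clay by the 2:1 spreading method:
Δσ = qBL/((B+z)(L+z)) = 269×4.6×4.6/((4.6+3.4)(4.6+3.4)) = 88.938 kPa
Final effective stress: σ'_f = σ'_0 + Δσ = 69.5 + 88.938 = 158.44 kPa.
Normally consolidated clay, so the full stress increment lies on the virgin compression line:
S_c = C_c·H/(1+e₀)·log₁₀(σ'_f/σ'_0) = 0.22×2.8/(1+0.89)×log₁₀(158.44/69.5)
    = 0.32593 × 0.35788 = 0.1166 m

S_c ≈ 0.117 m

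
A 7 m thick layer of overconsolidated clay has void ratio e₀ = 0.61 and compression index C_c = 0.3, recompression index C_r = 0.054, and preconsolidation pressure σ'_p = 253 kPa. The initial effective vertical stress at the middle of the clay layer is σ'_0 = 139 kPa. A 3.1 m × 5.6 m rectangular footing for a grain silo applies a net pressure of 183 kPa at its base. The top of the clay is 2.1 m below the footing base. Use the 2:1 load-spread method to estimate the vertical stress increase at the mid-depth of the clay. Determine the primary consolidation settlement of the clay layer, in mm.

S_c ≈ 21.5 mm

Mid-depth of clay below the footing base: z = 2.1 + 7/2 = 5.6 m.
Stress increase at mid-clay by the 2:1 spreading method:
Δσ = qBL/((B+z)(L+z)) = 183×3.1×5.6/((3.1+5.6)(5.6+5.6)) = 32.603 kPa
Final effective stress: σ'_f = 139 + 32.603 = 171.6 kPa.
σ'_f = 171.6 ≤ σ'_p = 253 kPa, so the clay remains overconsolidated and only the recompression index applies:
S_c = C_r·H/(1+e₀)·log₁₀(σ'_f/σ'_0) = 0.054×7/1.61×log₁₀(171.6/139)
    = 0.23478 × 0.091502 = 0.02148 m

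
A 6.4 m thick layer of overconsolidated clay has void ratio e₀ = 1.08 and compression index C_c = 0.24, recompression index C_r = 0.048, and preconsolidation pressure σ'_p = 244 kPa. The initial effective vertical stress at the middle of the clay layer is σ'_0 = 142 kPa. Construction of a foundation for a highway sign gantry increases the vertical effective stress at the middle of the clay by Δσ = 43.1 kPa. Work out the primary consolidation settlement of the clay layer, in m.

Final effective stress: σ'_f = 142 + 43.1 = 185.1 kPa.
σ'_f = 185.1 ≤ σ'_p = 244 kPa, so the clay remains overconsolidated and only the recompression index applies:
S_c = C_r·H/(1+e₀)·log₁₀(σ'_f/σ'_0) = 0.048×6.4/2.08×log₁₀(185.1/142)
    = 0.14769 × 0.11512 = 0.017 m

S_c ≈ 0.017 m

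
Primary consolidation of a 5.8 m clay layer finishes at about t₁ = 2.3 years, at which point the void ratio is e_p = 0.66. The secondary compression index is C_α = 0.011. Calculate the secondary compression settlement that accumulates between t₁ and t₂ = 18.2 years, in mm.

S_s ≈ 34.5 mm

Secondary compression: S_s = C_α·H/(1+e_p)·log₁₀(t₂/t₁)
S_s = 0.011×5.8/(1+0.66)×log₁₀(18.2/2.3)
    = 0.03843 × 0.8983 = 0.03453 m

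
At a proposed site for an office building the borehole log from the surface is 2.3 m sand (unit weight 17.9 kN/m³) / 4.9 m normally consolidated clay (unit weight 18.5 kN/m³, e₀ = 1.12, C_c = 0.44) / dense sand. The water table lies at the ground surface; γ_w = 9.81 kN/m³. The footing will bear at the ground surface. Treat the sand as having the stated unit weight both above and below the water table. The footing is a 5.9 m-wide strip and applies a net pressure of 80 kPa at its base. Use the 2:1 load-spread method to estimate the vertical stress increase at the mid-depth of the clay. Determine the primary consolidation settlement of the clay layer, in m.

S_c ≈ 0.33 m

Mid-depth of clay below the ground surface: z = 2.3 + 4.9/2 = 4.75 m.
Total vertical stress at mid-clay: σ_v = 17.9×2.3 + 18.5×2.45 = 86.495 kPa.
Pore pressure: u = 9.81×(4.75 − 0) = 46.598 kPa.
Initial effective stress: σ'_0 = σ_v − u = 86.495 − 46.598 = 39.897 kPa.
Stress increase at mid-clay by the 2:1 spreading method:
Δσ = qB/(B+z) = 80×5.9/(5.9+4.75) = 44.319 kPa
Final effective stress: σ'_f = σ'_0 + Δσ = 39.897 + 44.319 = 84.216 kPa.
Normally consolidated clay, so the full stress increment lies on the virgin compression line:
S_c = C_c·H/(1+e₀)·log₁₀(σ'_f/σ'_0) = 0.44×4.9/(1+1.12)×log₁₀(84.216/39.897)
    = 1.017 × 0.32445 = 0.33 m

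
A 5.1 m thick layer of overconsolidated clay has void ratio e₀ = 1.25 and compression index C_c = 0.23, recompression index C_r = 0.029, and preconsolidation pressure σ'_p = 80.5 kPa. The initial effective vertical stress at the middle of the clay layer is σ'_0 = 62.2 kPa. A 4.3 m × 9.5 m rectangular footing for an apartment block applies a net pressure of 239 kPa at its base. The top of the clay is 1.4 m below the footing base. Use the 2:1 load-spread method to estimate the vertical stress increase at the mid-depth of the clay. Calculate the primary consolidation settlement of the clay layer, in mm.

Mid-depth of clay below the footing base: z = 1.4 + 5.1/2 = 3.95 m.
Stress increase at mid-clay by the 2:1 spreading method:
Δσ = qBL/((B+z)(L+z)) = 239×4.3×9.5/((4.3+3.95)(9.5+3.95)) = 87.986 kPa
Final effective stress: σ'_f = 62.2 + 87.986 = 150.19 kPa.
σ'_f = 150.19 > σ'_p = 80.5 kPa, so the stress path crosses the preconsolidation pressure — recompression up to σ'_p, then virgin compression beyond:
S_c = H/(1+e₀)·[C_r·log₁₀(σ'_p/σ'_0) + C_c·log₁₀(σ'_f/σ'_p)]
    = 5.1/2.25 × [0.029×log₁₀(80.5/62.2) + 0.23×log₁₀(150.19/80.5)]
    = 2.2667 × [0.0032482 + 0.062294] = 0.1486 m

S_c ≈ 149 mm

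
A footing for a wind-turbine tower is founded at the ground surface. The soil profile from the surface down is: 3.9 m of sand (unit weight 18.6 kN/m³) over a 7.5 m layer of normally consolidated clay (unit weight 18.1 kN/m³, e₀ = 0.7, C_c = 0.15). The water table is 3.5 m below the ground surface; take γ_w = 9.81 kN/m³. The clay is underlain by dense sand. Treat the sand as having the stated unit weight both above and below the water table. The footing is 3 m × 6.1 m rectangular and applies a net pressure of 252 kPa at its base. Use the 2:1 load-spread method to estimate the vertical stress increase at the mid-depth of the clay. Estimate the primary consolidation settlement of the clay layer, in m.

Mid-depth of clay below the ground surface: z = 3.9 + 7.5/2 = 7.65 m.
Total vertical stress at mid-clay: σ_v = 18.6×3.9 + 18.1×3.75 = 140.42 kPa.
Pore pressure: u = 9.81×(7.65 − 3.5) = 40.712 kPa.
Initial effective stress: σ'_0 = σ_v − u = 140.42 − 40.712 = 99.708 kPa.
Stress increase at mid-clay by the 2:1 spreading method:
Δσ = qBL/((B+z)(L+z)) = 252×3×6.1/((3+7.65)(6.1+7.65)) = 31.492 kPa
Final effective stress: σ'_f = σ'_0 + Δσ = 99.708 + 31.492 = 131.2 kPa.
Normally consolidated clay, so the full stress increment lies on the virgin compression line:
S_c = C_c·H/(1+e₀)·log₁₀(σ'_f/σ'_0) = 0.15×7.5/(1+0.7)×log₁₀(131.2/99.708)
    = 0.66176 × 0.1192 = 0.07888 m

S_c ≈ 0.0789 m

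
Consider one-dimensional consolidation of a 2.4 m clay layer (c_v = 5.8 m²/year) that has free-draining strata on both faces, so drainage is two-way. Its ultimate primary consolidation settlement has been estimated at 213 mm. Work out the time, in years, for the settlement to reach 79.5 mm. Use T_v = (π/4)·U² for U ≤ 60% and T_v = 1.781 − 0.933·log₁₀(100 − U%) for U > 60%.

t ≈ 0.0272 years

Drainage path length: H_d = H/2 = 1.2 m (double drainage).
U = S(t)/S_ult = 79.5/213 = 0.3732.
U ≤ 60%: T_v = (π/4)·U² = (π/4)×0.37324² = 0.10941.
t = T_v·H_d²/c_v = 0.10941×1.2²/5.8 = 0.02716 years.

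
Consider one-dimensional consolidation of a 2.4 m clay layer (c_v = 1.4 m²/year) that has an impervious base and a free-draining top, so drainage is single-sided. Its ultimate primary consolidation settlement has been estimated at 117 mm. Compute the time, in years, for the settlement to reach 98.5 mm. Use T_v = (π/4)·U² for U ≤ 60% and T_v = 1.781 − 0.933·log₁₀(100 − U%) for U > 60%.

Drainage path length: H_d = H = 2.4 m (single drainage).
U = S(t)/S_ult = 98.5/117 = 0.8419.
U > 60%: T_v = 1.781 − 0.933·log₁₀(100 − 84.188) = 0.66235.
t = T_v·H_d²/c_v = 0.66235×2.4²/1.4 = 2.725 years.

t ≈ 2.73 years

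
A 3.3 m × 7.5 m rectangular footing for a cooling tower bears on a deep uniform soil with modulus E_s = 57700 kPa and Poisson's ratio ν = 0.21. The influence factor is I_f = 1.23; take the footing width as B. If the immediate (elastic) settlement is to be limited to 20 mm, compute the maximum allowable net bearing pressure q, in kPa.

q ≈ 297 kPa

S_e = q·B·(1−ν²)/E_s · I_f  ⇒  q = S_e·E_s / (B·(1−ν²)·I_f).
q = 0.02 × 57700 / (3.3 × 0.9559 × 1.23) = 297.4 kPa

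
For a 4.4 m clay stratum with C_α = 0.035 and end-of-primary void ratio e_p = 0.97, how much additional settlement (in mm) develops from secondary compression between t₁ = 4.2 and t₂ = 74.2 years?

S_s ≈ 97.5 mm

Secondary compression: S_s = C_α·H/(1+e_p)·log₁₀(t₂/t₁)
S_s = 0.035×4.4/(1+0.97)×log₁₀(74.2/4.2)
    = 0.07817 × 1.247 = 0.09749 m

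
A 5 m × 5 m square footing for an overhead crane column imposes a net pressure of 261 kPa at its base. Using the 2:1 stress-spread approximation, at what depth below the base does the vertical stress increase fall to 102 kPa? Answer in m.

2:1 spreading — at depth z the loaded area has grown by z in each plan dimension:
qB²/(B+z)² = Δσ_z ⇒ z = B(√(q/Δσ_z) − 1) = 5×(√(261/102) − 1) = 2.998 m

z ≈ 3 m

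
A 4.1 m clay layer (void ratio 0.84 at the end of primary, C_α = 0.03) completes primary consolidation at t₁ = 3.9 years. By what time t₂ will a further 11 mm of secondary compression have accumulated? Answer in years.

t₂ ≈ 5.7 years

S_s = C_α·H/(1+e_p)·log₁₀(t₂/t₁) ⇒ log₁₀(t₂/t₁) = S_s·(1+e_p)/(C_α·H).
log₁₀(t₂/t₁) = 0.011 × (1+0.84) / (0.03×4.1) = 0.1646
t₂ = t₁ × 10^0.1646 = 3.9 × 1.461 = 5.697 years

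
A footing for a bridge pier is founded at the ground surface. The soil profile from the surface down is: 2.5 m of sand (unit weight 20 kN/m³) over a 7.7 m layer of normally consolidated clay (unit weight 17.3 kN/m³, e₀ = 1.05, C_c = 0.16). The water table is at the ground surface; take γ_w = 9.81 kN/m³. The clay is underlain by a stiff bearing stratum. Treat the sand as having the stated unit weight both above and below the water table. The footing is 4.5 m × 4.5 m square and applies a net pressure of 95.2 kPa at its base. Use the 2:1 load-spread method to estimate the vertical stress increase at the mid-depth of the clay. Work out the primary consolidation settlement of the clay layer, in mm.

S_c ≈ 68.8 mm

Mid-depth of clay below the ground surface: z = 2.5 + 7.7/2 = 6.35 m.
Total vertical stress at mid-clay: σ_v = 20×2.5 + 17.3×3.85 = 116.61 kPa.
Pore pressure: u = 9.81×(6.35 − 0) = 62.294 kPa.
Initial effective stress: σ'_0 = σ_v − u = 116.61 − 62.294 = 54.316 kPa.
Stress increase at mid-clay by the 2:1 spreading method:
Δσ = qBL/((B+z)(L+z)) = 95.2×4.5×4.5/((4.5+6.35)(4.5+6.35)) = 16.376 kPa
Final effective stress: σ'_f = σ'_0 + Δσ = 54.316 + 16.376 = 70.692 kPa.
Normally consolidated clay, so the full stress increment lies on the virgin compression line:
S_c = C_c·H/(1+e₀)·log₁₀(σ'_f/σ'_0) = 0.16×7.7/(1+1.05)×log₁₀(70.692/54.316)
    = 0.60098 × 0.11444 = 0.06878 m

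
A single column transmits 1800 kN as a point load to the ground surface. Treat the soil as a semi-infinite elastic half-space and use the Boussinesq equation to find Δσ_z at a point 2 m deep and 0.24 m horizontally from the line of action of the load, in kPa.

Δσ_z ≈ 207 kPa

Boussinesq vertical stress below a point load on an elastic half-space:
Δσ_z = 3P/(2πz²) · [1 + (r/z)²]^(−5/2)
r/z = 0.24/2 = 0.12; [1+(r/z)²]^(−5/2) = 0.96489.
Δσ_z = 3×1800/(2π×2²) × 0.96489 = 214.86 × 0.96489 = 207.3 kPa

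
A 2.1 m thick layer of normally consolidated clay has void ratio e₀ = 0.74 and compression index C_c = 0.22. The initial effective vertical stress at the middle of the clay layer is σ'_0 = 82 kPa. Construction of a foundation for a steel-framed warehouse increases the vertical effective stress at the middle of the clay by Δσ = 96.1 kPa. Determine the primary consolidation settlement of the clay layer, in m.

S_c ≈ 0.0894 m

Final effective stress: σ'_f = σ'_0 + Δσ = 82 + 96.1 = 178.1 kPa.
Normally consolidated clay, so the full stress increment lies on the virgin compression line:
S_c = C_c·H/(1+e₀)·log₁₀(σ'_f/σ'_0) = 0.22×2.1/(1+0.74)×log₁₀(178.1/82)
    = 0.26552 × 0.33685 = 0.08944 m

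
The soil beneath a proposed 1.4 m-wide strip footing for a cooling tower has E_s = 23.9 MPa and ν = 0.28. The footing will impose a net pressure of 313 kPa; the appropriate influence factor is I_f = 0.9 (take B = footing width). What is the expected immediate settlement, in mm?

Immediate (elastic) settlement: S_e = q·B·(1−ν²)/E_s · I_f.
E_s = 23.9 MPa = 23900 kPa.
S_e = 313 × 1.4 × (1 − 0.28²) / 23900 × 0.9
    = 313 × 1.4 × 0.9216 / 23900 × 0.9
    = 0.01521 m = 15.21 mm

S_e ≈ 15.2 mm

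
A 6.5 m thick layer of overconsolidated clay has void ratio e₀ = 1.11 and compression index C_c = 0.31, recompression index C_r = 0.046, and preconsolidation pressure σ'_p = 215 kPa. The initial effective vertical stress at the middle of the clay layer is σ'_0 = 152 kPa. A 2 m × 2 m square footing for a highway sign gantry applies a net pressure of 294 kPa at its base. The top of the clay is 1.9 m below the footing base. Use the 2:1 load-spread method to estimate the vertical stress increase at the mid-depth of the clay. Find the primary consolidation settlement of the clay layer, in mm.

S_c ≈ 8.67 mm

Mid-depth of clay below the footing base: z = 1.9 + 6.5/2 = 5.15 m.
Stress increase at mid-clay by the 2:1 spreading method:
Δσ = qBL/((B+z)(L+z)) = 294×2×2/((2+5.15)(2+5.15)) = 23.004 kPa
Final effective stress: σ'_f = 152 + 23.004 = 175 kPa.
σ'_f = 175 ≤ σ'_p = 215 kPa, so the clay remains overconsolidated and only the recompression index applies:
S_c = C_r·H/(1+e₀)·log₁₀(σ'_f/σ'_0) = 0.046×6.5/2.11×log₁₀(175/152)
    = 0.14171 × 0.061194 = 0.008672 m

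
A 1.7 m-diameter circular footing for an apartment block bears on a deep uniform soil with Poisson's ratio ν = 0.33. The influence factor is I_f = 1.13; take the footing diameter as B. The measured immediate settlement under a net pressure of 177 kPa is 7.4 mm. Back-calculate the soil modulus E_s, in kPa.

S_e = q·B·(1−ν²)/E_s · I_f  ⇒  E_s = q·B·(1−ν²)·I_f / S_e.
E_s = 177 × 1.7 × 0.8911 × 1.13 / 0.0074 = 40940 kPa

E_s ≈ 40900 kPa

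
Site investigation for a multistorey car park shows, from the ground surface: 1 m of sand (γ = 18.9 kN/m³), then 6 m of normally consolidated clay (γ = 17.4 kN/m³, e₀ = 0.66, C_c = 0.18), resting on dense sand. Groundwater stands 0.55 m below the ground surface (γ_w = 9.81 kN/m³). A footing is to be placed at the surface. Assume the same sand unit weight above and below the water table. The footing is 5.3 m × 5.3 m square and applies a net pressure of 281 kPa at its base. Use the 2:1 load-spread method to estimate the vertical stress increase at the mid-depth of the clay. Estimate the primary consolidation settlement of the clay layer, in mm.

Mid-depth of clay below the ground surface: z = 1 + 6/2 = 4 m.
Total vertical stress at mid-clay: σ_v = 18.9×1 + 17.4×3 = 71.1 kPa.
Pore pressure: u = 9.81×(4 − 0.55) = 33.845 kPa.
Initial effective stress: σ'_0 = σ_v − u = 71.1 − 33.845 = 37.255 kPa.
Stress increase at mid-clay by the 2:1 spreading method:
Δσ = qBL/((B+z)(L+z)) = 281×5.3×5.3/((5.3+4)(5.3+4)) = 91.262 kPa
Final effective stress: σ'_f = σ'_0 + Δσ = 37.255 + 91.262 = 128.52 kPa.
Normally consolidated clay, so the full stress increment lies on the virgin compression line:
S_c = C_c·H/(1+e₀)·log₁₀(σ'_f/σ'_0) = 0.18×6/(1+0.66)×log₁₀(128.52/37.255)
    = 0.6506 × 0.53779 = 0.3499 m

S_c ≈ 350 mm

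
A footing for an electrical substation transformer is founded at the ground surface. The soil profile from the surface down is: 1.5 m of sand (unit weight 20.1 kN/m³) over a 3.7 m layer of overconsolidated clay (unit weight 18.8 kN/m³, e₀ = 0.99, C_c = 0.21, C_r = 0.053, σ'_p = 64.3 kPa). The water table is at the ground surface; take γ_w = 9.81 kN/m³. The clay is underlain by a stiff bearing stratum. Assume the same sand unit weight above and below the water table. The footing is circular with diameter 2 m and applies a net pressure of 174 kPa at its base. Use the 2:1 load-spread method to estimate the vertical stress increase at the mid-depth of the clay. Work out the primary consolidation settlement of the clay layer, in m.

Mid-depth of clay below the ground surface: z = 1.5 + 3.7/2 = 3.35 m.
Total vertical stress at mid-clay: σ_v = 20.1×1.5 + 18.8×1.85 = 64.93 kPa.
Pore pressure: u = 9.81×(3.35 − 0) = 32.864 kPa.
Initial effective stress: σ'_0 = σ_v − u = 64.93 − 32.864 = 32.066 kPa.
Stress increase at mid-clay by the 2:1 spreading method:
Δσ ≈ qD²/(D+z)² = 174×2²/(2+3.35)² = 24.317 kPa
Final effective stress: σ'_f = 32.066 + 24.317 = 56.383 kPa.
σ'_f = 56.383 ≤ σ'_p = 64.3 kPa, so the clay remains overconsolidated and only the recompression index applies:
S_c = C_r·H/(1+e₀)·log₁₀(σ'_f/σ'_0) = 0.053×3.7/1.99×log₁₀(56.383/32.066)
    = 0.098543 × 0.2451 = 0.02415 m

S_c ≈ 0.0242 m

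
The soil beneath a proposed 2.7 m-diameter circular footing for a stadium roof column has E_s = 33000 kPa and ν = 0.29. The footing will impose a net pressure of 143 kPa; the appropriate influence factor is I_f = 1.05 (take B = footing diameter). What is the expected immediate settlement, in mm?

S_e ≈ 11.3 mm

Immediate (elastic) settlement: S_e = q·B·(1−ν²)/E_s · I_f.
S_e = 143 × 2.7 × (1 − 0.29²) / 33000 × 1.05
    = 143 × 2.7 × 0.9159 / 33000 × 1.05
    = 0.01125 m = 11.25 mm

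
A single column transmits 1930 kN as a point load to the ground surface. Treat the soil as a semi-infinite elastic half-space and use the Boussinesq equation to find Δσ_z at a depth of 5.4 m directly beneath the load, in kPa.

Δσ_z ≈ 31.6 kPa

Boussinesq vertical stress below a point load on an elastic half-space:
Δσ_z = 3P/(2πz²) · [1 + (r/z)²]^(−5/2)
r/z = 0/5.4 = 0; [1+(r/z)²]^(−5/2) = 1.
Δσ_z = 3×1930/(2π×5.4²) × 1 = 31.602 × 1 = 31.6 kPa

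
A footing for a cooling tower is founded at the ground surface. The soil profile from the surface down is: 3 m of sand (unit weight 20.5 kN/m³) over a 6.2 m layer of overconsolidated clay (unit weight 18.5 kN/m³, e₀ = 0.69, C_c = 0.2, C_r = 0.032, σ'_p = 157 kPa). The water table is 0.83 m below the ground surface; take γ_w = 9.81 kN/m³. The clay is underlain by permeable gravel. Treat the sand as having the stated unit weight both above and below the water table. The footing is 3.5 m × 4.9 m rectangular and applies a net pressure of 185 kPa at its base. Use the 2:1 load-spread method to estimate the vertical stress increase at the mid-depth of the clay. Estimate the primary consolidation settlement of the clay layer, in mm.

S_c ≈ 18.9 mm

Mid-depth of clay below the ground surface: z = 3 + 6.2/2 = 6.1 m.
Total vertical stress at mid-clay: σ_v = 20.5×3 + 18.5×3.1 = 118.85 kPa.
Pore pressure: u = 9.81×(6.1 − 0.83) = 51.699 kPa.
Initial effective stress: σ'_0 = σ_v − u = 118.85 − 51.699 = 67.151 kPa.
Stress increase at mid-clay by the 2:1 spreading method:
Δσ = qBL/((B+z)(L+z)) = 185×3.5×4.9/((3.5+6.1)(4.9+6.1)) = 30.045 kPa
Final effective stress: σ'_f = 67.151 + 30.045 = 97.196 kPa.
σ'_f = 97.196 ≤ σ'_p = 157 kPa, so the clay remains overconsolidated and only the recompression index applies:
S_c = C_r·H/(1+e₀)·log₁₀(σ'_f/σ'_0) = 0.032×6.2/1.69×log₁₀(97.196/67.151)
    = 0.1174 × 0.1606 = 0.01885 m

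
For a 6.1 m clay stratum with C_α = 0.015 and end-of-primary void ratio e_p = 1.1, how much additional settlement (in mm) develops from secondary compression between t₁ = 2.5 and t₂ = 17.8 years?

Secondary compression: S_s = C_α·H/(1+e_p)·log₁₀(t₂/t₁)
S_s = 0.015×6.1/(1+1.1)×log₁₀(17.8/2.5)
    = 0.04357 × 0.8525 = 0.03714 m

S_s ≈ 37.1 mm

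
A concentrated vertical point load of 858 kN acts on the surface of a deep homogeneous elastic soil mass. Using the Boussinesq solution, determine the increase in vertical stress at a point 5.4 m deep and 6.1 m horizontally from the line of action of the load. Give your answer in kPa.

Boussinesq vertical stress below a point load on an elastic half-space:
Δσ_z = 3P/(2πz²) · [1 + (r/z)²]^(−5/2)
r/z = 6.1/5.4 = 1.1296; [1+(r/z)²]^(−5/2) = 0.12795.
Δσ_z = 3×858/(2π×5.4²) × 0.12795 = 14.049 × 0.12795 = 1.798 kPa

Δσ_z ≈ 1.8 kPa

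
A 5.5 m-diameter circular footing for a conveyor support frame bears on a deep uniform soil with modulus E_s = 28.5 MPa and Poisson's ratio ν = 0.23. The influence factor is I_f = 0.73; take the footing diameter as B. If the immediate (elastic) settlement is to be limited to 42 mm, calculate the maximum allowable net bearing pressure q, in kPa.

E_s = 28.5 MPa = 28500 kPa.
S_e = q·B·(1−ν²)/E_s · I_f  ⇒  q = S_e·E_s / (B·(1−ν²)·I_f).
q = 0.042 × 28500 / (5.5 × 0.9471 × 0.73) = 314.8 kPa

q ≈ 315 kPa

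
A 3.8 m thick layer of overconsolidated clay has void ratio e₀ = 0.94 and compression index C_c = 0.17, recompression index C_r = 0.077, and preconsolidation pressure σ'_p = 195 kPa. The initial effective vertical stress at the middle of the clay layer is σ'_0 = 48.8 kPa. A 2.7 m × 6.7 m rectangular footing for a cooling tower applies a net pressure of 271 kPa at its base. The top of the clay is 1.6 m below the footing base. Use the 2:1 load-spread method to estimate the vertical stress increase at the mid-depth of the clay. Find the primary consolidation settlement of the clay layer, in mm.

Mid-depth of clay below the footing base: z = 1.6 + 3.8/2 = 3.5 m.
Stress increase at mid-clay by the 2:1 spreading method:
Δσ = qBL/((B+z)(L+z)) = 271×2.7×6.7/((2.7+3.5)(6.7+3.5)) = 77.52 kPa
Final effective stress: σ'_f = 48.8 + 77.52 = 126.32 kPa.
σ'_f = 126.32 ≤ σ'_p = 195 kPa, so the clay remains overconsolidated and only the recompression index applies:
S_c = C_r·H/(1+e₀)·log₁₀(σ'_f/σ'_0) = 0.077×3.8/1.94×log₁₀(126.32/48.8)
    = 0.15083 × 0.41305 = 0.0623 m

S_c ≈ 62.3 mm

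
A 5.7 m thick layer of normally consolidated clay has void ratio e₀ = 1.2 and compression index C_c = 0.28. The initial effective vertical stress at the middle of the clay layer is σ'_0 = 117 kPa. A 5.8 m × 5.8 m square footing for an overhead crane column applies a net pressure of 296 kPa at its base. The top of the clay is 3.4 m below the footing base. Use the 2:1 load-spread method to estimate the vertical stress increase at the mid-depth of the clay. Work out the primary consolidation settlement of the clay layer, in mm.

Mid-depth of clay below the footing base: z = 3.4 + 5.7/2 = 6.25 m.
Stress increase at mid-clay by the 2:1 spreading method:
Δσ = qBL/((B+z)(L+z)) = 296×5.8×5.8/((5.8+6.25)(5.8+6.25)) = 68.576 kPa
Final effective stress: σ'_f = σ'_0 + Δσ = 117 + 68.576 = 185.58 kPa.
Normally consolidated clay, so the full stress increment lies on the virgin compression line:
S_c = C_c·H/(1+e₀)·log₁₀(σ'_f/σ'_0) = 0.28×5.7/(1+1.2)×log₁₀(185.58/117)
    = 0.72545 × 0.20035 = 0.1453 m

S_c ≈ 145 mm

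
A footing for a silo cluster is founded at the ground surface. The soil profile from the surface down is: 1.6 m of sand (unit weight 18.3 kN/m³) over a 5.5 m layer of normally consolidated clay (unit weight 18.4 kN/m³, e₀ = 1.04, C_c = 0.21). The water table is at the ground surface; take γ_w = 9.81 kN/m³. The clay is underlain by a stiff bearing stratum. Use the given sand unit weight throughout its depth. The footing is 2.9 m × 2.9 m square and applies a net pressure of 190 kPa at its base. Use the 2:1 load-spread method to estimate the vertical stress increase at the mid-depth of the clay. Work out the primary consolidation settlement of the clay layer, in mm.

Mid-depth of clay below the ground surface: z = 1.6 + 5.5/2 = 4.35 m.
Total vertical stress at mid-clay: σ_v = 18.3×1.6 + 18.4×2.75 = 79.88 kPa.
Pore pressure: u = 9.81×(4.35 − 0) = 42.673 kPa.
Initial effective stress: σ'_0 = σ_v − u = 79.88 − 42.673 = 37.207 kPa.
Stress increase at mid-clay by the 2:1 spreading method:
Δσ = qBL/((B+z)(L+z)) = 190×2.9×2.9/((2.9+4.35)(2.9+4.35)) = 30.4 kPa
Final effective stress: σ'_f = σ'_0 + Δσ = 37.207 + 30.4 = 67.607 kPa.
Normally consolidated clay, so the full stress increment lies on the virgin compression line:
S_c = C_c·H/(1+e₀)·log₁₀(σ'_f/σ'_0) = 0.21×5.5/(1+1.04)×log₁₀(67.607/37.207)
    = 0.56618 × 0.25937 = 0.1469 m

S_c ≈ 147 mm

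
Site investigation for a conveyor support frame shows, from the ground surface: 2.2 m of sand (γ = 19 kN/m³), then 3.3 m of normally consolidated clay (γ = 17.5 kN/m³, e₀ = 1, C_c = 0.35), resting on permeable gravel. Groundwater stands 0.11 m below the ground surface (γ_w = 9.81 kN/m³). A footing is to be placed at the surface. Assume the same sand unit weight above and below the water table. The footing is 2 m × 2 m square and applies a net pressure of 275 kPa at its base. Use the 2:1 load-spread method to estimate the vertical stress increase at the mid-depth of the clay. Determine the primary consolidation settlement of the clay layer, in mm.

S_c ≈ 167 mm

Mid-depth of clay below the ground surface: z = 2.2 + 3.3/2 = 3.85 m.
Total vertical stress at mid-clay: σ_v = 19×2.2 + 17.5×1.65 = 70.675 kPa.
Pore pressure: u = 9.81×(3.85 − 0.11) = 36.689 kPa.
Initial effective stress: σ'_0 = σ_v − u = 70.675 − 36.689 = 33.986 kPa.
Stress increase at mid-clay by the 2:1 spreading method:
Δσ = qBL/((B+z)(L+z)) = 275×2×2/((2+3.85)(2+3.85)) = 32.143 kPa
Final effective stress: σ'_f = σ'_0 + Δσ = 33.986 + 32.143 = 66.129 kPa.
Normally consolidated clay, so the full stress increment lies on the virgin compression line:
S_c = C_c·H/(1+e₀)·log₁₀(σ'_f/σ'_0) = 0.35×3.3/(1+1)×log₁₀(66.129/33.986)
    = 0.5775 × 0.28909 = 0.1669 m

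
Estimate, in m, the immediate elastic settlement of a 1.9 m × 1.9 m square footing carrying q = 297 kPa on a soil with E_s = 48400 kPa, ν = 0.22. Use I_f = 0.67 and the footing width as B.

S_e ≈ 0.00743 m

Immediate (elastic) settlement: S_e = q·B·(1−ν²)/E_s · I_f.
S_e = 297 × 1.9 × (1 − 0.22²) / 48400 × 0.67
    = 297 × 1.9 × 0.9516 / 48400 × 0.67
    = 0.007434 m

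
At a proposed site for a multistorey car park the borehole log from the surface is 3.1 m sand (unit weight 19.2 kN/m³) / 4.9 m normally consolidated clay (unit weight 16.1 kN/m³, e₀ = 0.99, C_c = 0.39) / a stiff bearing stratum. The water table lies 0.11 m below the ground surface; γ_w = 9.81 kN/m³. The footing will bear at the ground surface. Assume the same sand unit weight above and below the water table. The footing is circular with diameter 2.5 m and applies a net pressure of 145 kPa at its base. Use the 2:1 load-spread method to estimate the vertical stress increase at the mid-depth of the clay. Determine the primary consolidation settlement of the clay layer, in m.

Mid-depth of clay below the ground surface: z = 3.1 + 4.9/2 = 5.55 m.
Total vertical stress at mid-clay: σ_v = 19.2×3.1 + 16.1×2.45 = 98.965 kPa.
Pore pressure: u = 9.81×(5.55 − 0.11) = 53.366 kPa.
Initial effective stress: σ'_0 = σ_v − u = 98.965 − 53.366 = 45.599 kPa.
Stress increase at mid-clay by the 2:1 spreading method:
Δσ ≈ qD²/(D+z)² = 145×2.5²/(2.5+5.55)² = 13.985 kPa
Final effective stress: σ'_f = σ'_0 + Δσ = 45.599 + 13.985 = 59.584 kPa.
Normally consolidated clay, so the full stress increment lies on the virgin compression line:
S_c = C_c·H/(1+e₀)·log₁₀(σ'_f/σ'_0) = 0.39×4.9/(1+0.99)×log₁₀(59.584/45.599)
    = 0.9603 × 0.11617 = 0.1116 m

S_c ≈ 0.112 m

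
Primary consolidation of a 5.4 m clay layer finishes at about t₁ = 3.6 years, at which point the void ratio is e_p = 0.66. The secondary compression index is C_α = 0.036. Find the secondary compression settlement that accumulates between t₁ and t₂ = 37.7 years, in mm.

S_s ≈ 119 mm

Secondary compression: S_s = C_α·H/(1+e_p)·log₁₀(t₂/t₁)
S_s = 0.036×5.4/(1+0.66)×log₁₀(37.7/3.6)
    = 0.1171 × 1.02 = 0.1195 m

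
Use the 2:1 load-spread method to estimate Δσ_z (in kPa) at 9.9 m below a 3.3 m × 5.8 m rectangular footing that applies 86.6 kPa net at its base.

Δσ_z ≈ 8 kPa

By the 2:1 method the load spreads at 1 horizontal : 2 vertical, so at depth z the loaded area has grown by z in each plan dimension:
Δσ = qBL/((B+z)(L+z)) = 86.6×3.3×5.8/((3.3+9.9)(5.8+9.9)) = 7.9981 kPa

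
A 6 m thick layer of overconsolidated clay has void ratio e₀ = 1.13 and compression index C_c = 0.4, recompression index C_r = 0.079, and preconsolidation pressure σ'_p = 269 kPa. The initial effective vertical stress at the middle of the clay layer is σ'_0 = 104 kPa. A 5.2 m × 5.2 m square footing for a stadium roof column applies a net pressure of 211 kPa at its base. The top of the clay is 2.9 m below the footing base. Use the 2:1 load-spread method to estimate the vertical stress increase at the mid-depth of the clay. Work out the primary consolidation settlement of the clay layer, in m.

S_c ≈ 0.0356 m

Mid-depth of clay below the footing base: z = 2.9 + 6/2 = 5.9 m.
Stress increase at mid-clay by the 2:1 spreading method:
Δσ = qBL/((B+z)(L+z)) = 211×5.2×5.2/((5.2+5.9)(5.2+5.9)) = 46.307 kPa
Final effective stress: σ'_f = 104 + 46.307 = 150.31 kPa.
σ'_f = 150.31 ≤ σ'_p = 269 kPa, so the clay remains overconsolidated and only the recompression index applies:
S_c = C_r·H/(1+e₀)·log₁₀(σ'_f/σ'_0) = 0.079×6/2.13×log₁₀(150.31/104)
    = 0.22254 × 0.15995 = 0.03559 m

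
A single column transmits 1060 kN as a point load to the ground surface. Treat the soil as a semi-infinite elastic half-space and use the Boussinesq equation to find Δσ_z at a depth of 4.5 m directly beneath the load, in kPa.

Δσ_z ≈ 25 kPa

Boussinesq vertical stress below a point load on an elastic half-space:
Δσ_z = 3P/(2πz²) · [1 + (r/z)²]^(−5/2)
r/z = 0/4.5 = 0; [1+(r/z)²]^(−5/2) = 1.
Δσ_z = 3×1060/(2π×4.5²) × 1 = 24.993 × 1 = 24.99 kPa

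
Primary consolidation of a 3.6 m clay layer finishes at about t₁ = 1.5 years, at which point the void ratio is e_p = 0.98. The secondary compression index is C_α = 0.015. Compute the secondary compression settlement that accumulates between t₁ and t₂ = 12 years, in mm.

S_s ≈ 24.6 mm

Secondary compression: S_s = C_α·H/(1+e_p)·log₁₀(t₂/t₁)
S_s = 0.015×3.6/(1+0.98)×log₁₀(12/1.5)
    = 0.02727 × 0.9031 = 0.02463 m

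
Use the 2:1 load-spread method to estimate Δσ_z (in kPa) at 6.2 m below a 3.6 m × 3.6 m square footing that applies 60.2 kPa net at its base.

By the 2:1 method the load spreads at 1 horizontal : 2 vertical, so at depth z the loaded area has grown by z in each plan dimension:
Δσ = qBL/((B+z)(L+z)) = 60.2×3.6×3.6/((3.6+6.2)(3.6+6.2)) = 8.1236 kPa

Δσ_z ≈ 8.12 kPa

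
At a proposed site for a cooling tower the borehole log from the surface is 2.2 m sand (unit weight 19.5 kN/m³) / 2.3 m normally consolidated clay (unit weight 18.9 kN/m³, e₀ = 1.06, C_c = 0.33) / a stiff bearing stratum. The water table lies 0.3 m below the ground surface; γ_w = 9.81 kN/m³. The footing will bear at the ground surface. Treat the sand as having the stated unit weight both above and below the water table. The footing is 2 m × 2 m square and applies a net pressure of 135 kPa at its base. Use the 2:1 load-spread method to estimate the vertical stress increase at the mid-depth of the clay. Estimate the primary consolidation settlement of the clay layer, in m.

Mid-depth of clay below the ground surface: z = 2.2 + 2.3/2 = 3.35 m.
Total vertical stress at mid-clay: σ_v = 19.5×2.2 + 18.9×1.15 = 64.635 kPa.
Pore pressure: u = 9.81×(3.35 − 0.3) = 29.921 kPa.
Initial effective stress: σ'_0 = σ_v − u = 64.635 − 29.921 = 34.714 kPa.
Stress increase at mid-clay by the 2:1 spreading method:
Δσ = qBL/((B+z)(L+z)) = 135×2×2/((2+3.35)(2+3.35)) = 18.866 kPa
Final effective stress: σ'_f = σ'_0 + Δσ = 34.714 + 18.866 = 53.58 kPa.
Normally consolidated clay, so the full stress increment lies on the virgin compression line:
S_c = C_c·H/(1+e₀)·log₁₀(σ'_f/σ'_0) = 0.33×2.3/(1+1.06)×log₁₀(53.58/34.714)
    = 0.36845 × 0.1885 = 0.06945 m

S_c ≈ 0.0695 m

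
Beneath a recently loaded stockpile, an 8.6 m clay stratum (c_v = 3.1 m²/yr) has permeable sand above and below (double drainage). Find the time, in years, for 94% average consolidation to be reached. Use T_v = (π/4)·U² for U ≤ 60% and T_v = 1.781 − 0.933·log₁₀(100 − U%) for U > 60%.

Drainage path length: H_d = H/2 = 4.3 m (double drainage).
U > 60%: T_v = 1.781 − 0.933·log₁₀(100 − 94) = 1.055.
t = T_v·H_d²/c_v = 1.055×4.3²/3.1 = 6.293 years.

t ≈ 6.29 years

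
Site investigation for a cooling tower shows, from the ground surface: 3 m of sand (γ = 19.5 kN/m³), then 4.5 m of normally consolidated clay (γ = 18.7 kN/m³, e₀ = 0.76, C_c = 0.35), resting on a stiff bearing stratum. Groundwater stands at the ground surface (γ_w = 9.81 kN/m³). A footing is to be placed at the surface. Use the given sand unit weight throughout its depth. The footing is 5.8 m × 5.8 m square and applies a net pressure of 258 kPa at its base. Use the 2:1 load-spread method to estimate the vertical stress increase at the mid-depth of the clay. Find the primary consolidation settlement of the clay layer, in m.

S_c ≈ 0.348 m

Mid-depth of clay below the ground surface: z = 3 + 4.5/2 = 5.25 m.
Total vertical stress at mid-clay: σ_v = 19.5×3 + 18.7×2.25 = 100.57 kPa.
Pore pressure: u = 9.81×(5.25 − 0) = 51.503 kPa.
Initial effective stress: σ'_0 = σ_v − u = 100.57 − 51.503 = 49.067 kPa.
Stress increase at mid-clay by the 2:1 spreading method:
Δσ = qBL/((B+z)(L+z)) = 258×5.8×5.8/((5.8+5.25)(5.8+5.25)) = 71.081 kPa
Final effective stress: σ'_f = σ'_0 + Δσ = 49.067 + 71.081 = 120.15 kPa.
Normally consolidated clay, so the full stress increment lies on the virgin compression line:
S_c = C_c·H/(1+e₀)·log₁₀(σ'_f/σ'_0) = 0.35×4.5/(1+0.76)×log₁₀(120.15/49.067)
    = 0.89489 × 0.38893 = 0.348 m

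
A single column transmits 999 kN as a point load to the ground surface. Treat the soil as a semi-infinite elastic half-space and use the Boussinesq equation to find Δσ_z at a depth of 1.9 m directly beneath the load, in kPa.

Boussinesq vertical stress below a point load on an elastic half-space:
Δσ_z = 3P/(2πz²) · [1 + (r/z)²]^(−5/2)
r/z = 0/1.9 = 0; [1+(r/z)²]^(−5/2) = 1.
Δσ_z = 3×999/(2π×1.9²) × 1 = 132.13 × 1 = 132.1 kPa

Δσ_z ≈ 132 kPa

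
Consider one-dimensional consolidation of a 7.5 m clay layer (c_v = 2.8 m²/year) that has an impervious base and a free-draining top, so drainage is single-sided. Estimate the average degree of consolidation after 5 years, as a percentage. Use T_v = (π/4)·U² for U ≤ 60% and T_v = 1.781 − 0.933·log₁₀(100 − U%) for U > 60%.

Drainage path length: H_d = H = 7.5 m (single drainage).
T_v = c_v·t/H_d² = 2.8×5/7.5² = 0.24889.
T_v = 0.24889 corresponds to the U ≤ 60% branch:
U = √(4T_v/π) = 0.5629

U ≈ 56.3 %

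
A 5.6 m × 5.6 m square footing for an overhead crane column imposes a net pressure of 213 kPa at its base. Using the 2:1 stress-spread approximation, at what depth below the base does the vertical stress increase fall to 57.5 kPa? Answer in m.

2:1 spreading — at depth z the loaded area has grown by z in each plan dimension:
qB²/(B+z)² = Δσ_z ⇒ z = B(√(q/Δσ_z) − 1) = 5.6×(√(213/57.5) − 1) = 5.178 m

z ≈ 5.18 m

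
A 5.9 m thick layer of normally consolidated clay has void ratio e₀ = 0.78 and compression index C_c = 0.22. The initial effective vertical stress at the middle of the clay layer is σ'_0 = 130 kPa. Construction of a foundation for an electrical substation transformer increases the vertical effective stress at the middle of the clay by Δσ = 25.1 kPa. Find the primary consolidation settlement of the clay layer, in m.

S_c ≈ 0.0559 m

Final effective stress: σ'_f = σ'_0 + Δσ = 130 + 25.1 = 155.1 kPa.
Normally consolidated clay, so the full stress increment lies on the virgin compression line:
S_c = C_c·H/(1+e₀)·log₁₀(σ'_f/σ'_0) = 0.22×5.9/(1+0.78)×log₁₀(155.1/130)
    = 0.72921 × 0.076668 = 0.05591 m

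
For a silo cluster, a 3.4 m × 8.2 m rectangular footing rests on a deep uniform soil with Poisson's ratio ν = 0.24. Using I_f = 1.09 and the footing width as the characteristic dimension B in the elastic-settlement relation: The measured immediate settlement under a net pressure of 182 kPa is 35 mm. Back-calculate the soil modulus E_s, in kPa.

E_s ≈ 18200 kPa

S_e = q·B·(1−ν²)/E_s · I_f  ⇒  E_s = q·B·(1−ν²)·I_f / S_e.
E_s = 182 × 3.4 × 0.9424 × 1.09 / 0.035 = 18160 kPa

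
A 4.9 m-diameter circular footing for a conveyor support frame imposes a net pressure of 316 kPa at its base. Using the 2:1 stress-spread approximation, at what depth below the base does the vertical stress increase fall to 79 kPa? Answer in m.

z ≈ 4.9 m

2:1 spreading — at depth z the loaded area has grown by z in each plan dimension:
qD²/(D+z)² = Δσ_z ⇒ z = D(√(q/Δσ_z) − 1) = 4.9×(√(316/79) − 1) = 4.9 m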